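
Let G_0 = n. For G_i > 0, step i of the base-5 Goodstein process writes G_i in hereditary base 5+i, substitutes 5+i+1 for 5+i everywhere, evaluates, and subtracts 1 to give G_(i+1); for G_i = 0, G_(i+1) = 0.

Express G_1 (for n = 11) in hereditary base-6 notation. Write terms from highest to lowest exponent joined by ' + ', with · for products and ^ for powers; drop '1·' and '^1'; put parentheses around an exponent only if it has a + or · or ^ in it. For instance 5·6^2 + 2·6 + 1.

2·6

step 0: 11 = 2·5 + 1; sub 6 for 5: 2·6 + 1; = 13; G_1 = 13−1 = 12
step 1: 12 = 2·6; sub 7 for 6: 2·7; = 14; G_2 = 14−1 = 13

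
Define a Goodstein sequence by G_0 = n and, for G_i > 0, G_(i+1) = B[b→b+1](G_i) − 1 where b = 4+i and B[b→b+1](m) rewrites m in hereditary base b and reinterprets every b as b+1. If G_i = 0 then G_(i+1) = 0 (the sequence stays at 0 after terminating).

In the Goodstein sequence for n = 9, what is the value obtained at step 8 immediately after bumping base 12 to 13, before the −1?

(0) 9|_4 = 2·4 + 1 ↦ 2·5 + 1|_5 = 11 ⇒ 10
(1) 10|_5 = 2·5 ↦ 2·6|_6 = 12 ⇒ 11
(2) 11|_6 = 6 + 5 ↦ 7 + 5|_7 = 12 ⇒ 11
(3) 11|_7 = 7 + 4 ↦ 8 + 4|_8 = 12 ⇒ 11
(4) 11|_8 = 8 + 3 ↦ 9 + 3|_9 = 12 ⇒ 11
(5) 11|_9 = 9 + 2 ↦ 10 + 2|_10 = 12 ⇒ 11
(6) 11|_10 = 10 + 1 ↦ 11 + 1|_11 = 12 ⇒ 11
(7) 11|_11 = 11 ↦ 12|_12 = 12 ⇒ 11

11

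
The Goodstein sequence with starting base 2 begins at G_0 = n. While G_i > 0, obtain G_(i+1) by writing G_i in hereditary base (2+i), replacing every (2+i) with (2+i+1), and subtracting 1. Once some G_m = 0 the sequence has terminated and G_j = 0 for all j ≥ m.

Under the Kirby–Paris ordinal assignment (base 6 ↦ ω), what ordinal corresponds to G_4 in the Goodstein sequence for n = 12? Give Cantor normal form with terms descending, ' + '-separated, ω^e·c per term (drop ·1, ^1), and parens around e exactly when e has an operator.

step 0: 12 = 2^(2 + 1) + 2^2; sub 3 for 2: 3^(3 + 1) + 3^3; = 108; G_1 = 108−1 = 107
step 1: 107 = 3^(3 + 1) + 2·3^2 + 2·3 + 2; sub 4 for 3: 4^(4 + 1) + 2·4^2 + 2·4 + 2; = 1066; G_2 = 1066−1 = 1065
step 2: 1065 = 4^(4 + 1) + 2·4^2 + 2·4 + 1; sub 5 for 4: 5^(5 + 1) + 2·5^2 + 2·5 + 1; = 15686; G_3 = 15686−1 = 15685
step 3: 15685 = 5^(5 + 1) + 2·5^2 + 2·5; sub 6 for 5: 6^(6 + 1) + 2·6^2 + 2·6; = 280020; G_4 = 280020−1 = 280019
step 4: 280019 = 6^(6 + 1) + 2·6^2 + 6 + 5; sub 7 for 6: 7^(7 + 1) + 2·7^2 + 7 + 5; = 5764911; G_5 = 5764911−1 = 5764910

ω^(ω + 1) + ω^2·2 + ω + 5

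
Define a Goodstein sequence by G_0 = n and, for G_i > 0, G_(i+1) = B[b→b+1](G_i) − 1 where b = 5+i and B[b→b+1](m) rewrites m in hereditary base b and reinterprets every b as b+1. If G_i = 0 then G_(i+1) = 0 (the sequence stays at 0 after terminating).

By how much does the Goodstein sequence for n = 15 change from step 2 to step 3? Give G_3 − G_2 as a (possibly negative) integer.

1

15 —HB5→ 3·5 —bump→ 3·6 = 18 —(−1)→ 17
17 —HB6→ 2·6 + 5 —bump→ 2·7 + 5 = 19 —(−1)→ 18
18 —HB7→ 2·7 + 4 —bump→ 2·8 + 4 = 20 —(−1)→ 19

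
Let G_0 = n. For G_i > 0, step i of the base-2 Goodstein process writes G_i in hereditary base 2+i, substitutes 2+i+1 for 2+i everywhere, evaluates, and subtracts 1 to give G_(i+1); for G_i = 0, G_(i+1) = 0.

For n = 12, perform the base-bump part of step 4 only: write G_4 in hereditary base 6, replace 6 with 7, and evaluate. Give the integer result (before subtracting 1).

i=0: 12 = 2^(2 + 1) + 2^2 (b=2); 2→3: 3^(3 + 1) + 3^3 = 108; 108−1 = 107
i=1: 107 = 3^(3 + 1) + 2·3^2 + 2·3 + 2 (b=3); 3→4: 4^(4 + 1) + 2·4^2 + 2·4 + 2 = 1066; 1066−1 = 1065
i=2: 1065 = 4^(4 + 1) + 2·4^2 + 2·4 + 1 (b=4); 4→5: 5^(5 + 1) + 2·5^2 + 2·5 + 1 = 15686; 15686−1 = 15685
i=3: 15685 = 5^(5 + 1) + 2·5^2 + 2·5 (b=5); 5→6: 6^(6 + 1) + 2·6^2 + 2·6 = 280020; 280020−1 = 280019
i=4: 280019 = 6^(6 + 1) + 2·6^2 + 6 + 5 (b=6); 6→7: 7^(7 + 1) + 2·7^2 + 7 + 5 = 5764911; 5764911−1 = 5764910

5764911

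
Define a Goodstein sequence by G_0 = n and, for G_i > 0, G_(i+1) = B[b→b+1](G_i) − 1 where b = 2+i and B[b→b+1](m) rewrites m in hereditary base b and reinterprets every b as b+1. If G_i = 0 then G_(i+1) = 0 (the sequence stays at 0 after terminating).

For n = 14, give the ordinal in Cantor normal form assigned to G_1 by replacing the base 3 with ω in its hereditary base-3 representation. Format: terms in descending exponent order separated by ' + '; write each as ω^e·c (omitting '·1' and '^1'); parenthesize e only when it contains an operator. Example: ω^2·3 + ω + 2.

ω^(ω + 1) + ω^ω + 2

i=0: 14 = 2^(2 + 1) + 2^2 + 2 (b=2); 2→3: 3^(3 + 1) + 3^3 + 3 = 111; 111−1 = 110
i=1: 110 = 3^(3 + 1) + 3^3 + 2 (b=3); 3→4: 4^(4 + 1) + 4^4 + 2 = 1282; 1282−1 = 1281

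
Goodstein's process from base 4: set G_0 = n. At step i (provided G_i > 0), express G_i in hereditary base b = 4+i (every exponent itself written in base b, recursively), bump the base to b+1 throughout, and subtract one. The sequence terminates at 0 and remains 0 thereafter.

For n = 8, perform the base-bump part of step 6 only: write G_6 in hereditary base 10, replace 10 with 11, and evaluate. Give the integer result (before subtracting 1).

base 4: 8 = 2·4; at 5: 2·5 = 10; next = 9
base 5: 9 = 5 + 4; at 6: 6 + 4 = 10; next = 9
base 6: 9 = 6 + 3; at 7: 7 + 3 = 10; next = 9
base 7: 9 = 7 + 2; at 8: 8 + 2 = 10; next = 9
base 8: 9 = 8 + 1; at 9: 9 + 1 = 10; next = 9
base 9: 9 = 9; at 10: 10 = 10; next = 9
base 10: 9 = 9; at 11: 9 = 9; next = 8

9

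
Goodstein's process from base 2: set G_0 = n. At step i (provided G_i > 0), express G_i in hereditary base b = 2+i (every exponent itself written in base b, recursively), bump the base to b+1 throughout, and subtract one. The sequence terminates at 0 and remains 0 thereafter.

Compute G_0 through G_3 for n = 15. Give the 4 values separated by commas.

(0) 15|_2 = 2^(2 + 1) + 2^2 + 2 + 1 ↦ 3^(3 + 1) + 3^3 + 3 + 1|_3 = 112 ⇒ 111
(1) 111|_3 = 3^(3 + 1) + 3^3 + 3 ↦ 4^(4 + 1) + 4^4 + 4|_4 = 1284 ⇒ 1283
(2) 1283|_4 = 4^(4 + 1) + 4^4 + 3 ↦ 5^(5 + 1) + 5^5 + 3|_5 = 18753 ⇒ 18752

15, 111, 1283, 18752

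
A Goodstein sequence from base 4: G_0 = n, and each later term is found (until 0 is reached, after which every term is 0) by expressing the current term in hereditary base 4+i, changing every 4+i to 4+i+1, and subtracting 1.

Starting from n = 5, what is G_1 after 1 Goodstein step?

5

step 0: 5 = 4 + 1; sub 5 for 4: 5 + 1; = 6; G_1 = 6−1 = 5
step 1: 5 = 5; sub 6 for 5: 6; = 6; G_2 = 6−1 = 5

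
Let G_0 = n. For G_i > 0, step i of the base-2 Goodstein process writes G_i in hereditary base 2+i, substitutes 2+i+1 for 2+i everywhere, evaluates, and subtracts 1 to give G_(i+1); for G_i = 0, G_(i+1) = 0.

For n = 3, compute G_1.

G_0=3  [base 2] 2 + 1  →[2↦3]→  3 + 1 = 4  −1 ⇒ G_1=3
G_1=3  [base 3] 3  →[3↦4]→  4 = 4  −1 ⇒ G_2=3

3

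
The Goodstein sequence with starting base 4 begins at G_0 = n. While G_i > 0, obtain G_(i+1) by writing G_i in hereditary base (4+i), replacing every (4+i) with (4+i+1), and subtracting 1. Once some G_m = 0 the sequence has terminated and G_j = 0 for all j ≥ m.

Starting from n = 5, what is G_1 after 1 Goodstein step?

5

[0] 5 ≡ 4 + 1 (base 4). Lift 5: 6. −1: 5.
[1] 5 ≡ 5 (base 5). Lift 6: 6. −1: 5.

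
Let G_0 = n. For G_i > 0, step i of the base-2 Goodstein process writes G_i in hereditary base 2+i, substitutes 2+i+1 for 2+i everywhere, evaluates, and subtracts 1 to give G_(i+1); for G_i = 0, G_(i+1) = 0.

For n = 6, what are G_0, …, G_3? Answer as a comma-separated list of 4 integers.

6, 29, 257, 3125

[0] 6 ≡ 2^2 + 2 (base 2). Lift 3: 30. −1: 29.
[1] 29 ≡ 3^3 + 2 (base 3). Lift 4: 258. −1: 257.
[2] 257 ≡ 4^4 + 1 (base 4). Lift 5: 3126. −1: 3125.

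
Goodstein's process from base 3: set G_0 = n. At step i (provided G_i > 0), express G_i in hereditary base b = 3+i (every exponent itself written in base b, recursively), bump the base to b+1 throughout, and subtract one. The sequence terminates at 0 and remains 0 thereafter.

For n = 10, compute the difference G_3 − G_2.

(0) 10|_3 = 3^2 + 1 ↦ 4^2 + 1|_4 = 17 ⇒ 16
(1) 16|_4 = 4^2 ↦ 5^2|_5 = 25 ⇒ 24
(2) 24|_5 = 4·5 + 4 ↦ 4·6 + 4|_6 = 28 ⇒ 27

3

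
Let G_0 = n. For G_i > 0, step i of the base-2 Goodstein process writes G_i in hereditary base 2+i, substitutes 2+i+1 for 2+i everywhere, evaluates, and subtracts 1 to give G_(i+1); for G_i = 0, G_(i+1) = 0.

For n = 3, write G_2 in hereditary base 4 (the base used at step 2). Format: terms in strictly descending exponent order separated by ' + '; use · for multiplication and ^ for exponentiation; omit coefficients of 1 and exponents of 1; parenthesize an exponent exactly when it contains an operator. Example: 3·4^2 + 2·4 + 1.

3

G_0=3  [base 2] 2 + 1  →[2↦3]→  3 + 1 = 4  −1 ⇒ G_1=3
G_1=3  [base 3] 3  →[3↦4]→  4 = 4  −1 ⇒ G_2=3
G_2=3  [base 4] 3  →[4↦5]→  3 = 3  −1 ⇒ G_3=2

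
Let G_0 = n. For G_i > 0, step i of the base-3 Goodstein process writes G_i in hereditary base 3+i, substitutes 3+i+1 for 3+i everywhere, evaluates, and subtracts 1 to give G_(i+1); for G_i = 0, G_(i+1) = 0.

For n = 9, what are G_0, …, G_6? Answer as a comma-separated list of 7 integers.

G_0=9  [base 3] 3^2  →[3↦4]→  4^2 = 16  −1 ⇒ G_1=15
G_1=15  [base 4] 3·4 + 3  →[4↦5]→  3·5 + 3 = 18  −1 ⇒ G_2=17
G_2=17  [base 5] 3·5 + 2  →[5↦6]→  3·6 + 2 = 20  −1 ⇒ G_3=19
G_3=19  [base 6] 3·6 + 1  →[6↦7]→  3·7 + 1 = 22  −1 ⇒ G_4=21
G_4=21  [base 7] 3·7  →[7↦8]→  3·8 = 24  −1 ⇒ G_5=23
G_5=23  [base 8] 2·8 + 7  →[8↦9]→  2·9 + 7 = 25  −1 ⇒ G_6=24

9, 15, 17, 19, 21, 23, 24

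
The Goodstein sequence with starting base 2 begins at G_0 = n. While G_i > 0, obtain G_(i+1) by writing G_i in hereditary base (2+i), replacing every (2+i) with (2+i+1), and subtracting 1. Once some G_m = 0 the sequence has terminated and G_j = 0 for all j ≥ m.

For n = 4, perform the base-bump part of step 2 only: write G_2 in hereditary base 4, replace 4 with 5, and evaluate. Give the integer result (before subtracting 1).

61

[0] 4 ≡ 2^2 (base 2). Lift 3: 27. −1: 26.
[1] 26 ≡ 2·3^2 + 2·3 + 2 (base 3). Lift 4: 42. −1: 41.
[2] 41 ≡ 2·4^2 + 2·4 + 1 (base 4). Lift 5: 61. −1: 60.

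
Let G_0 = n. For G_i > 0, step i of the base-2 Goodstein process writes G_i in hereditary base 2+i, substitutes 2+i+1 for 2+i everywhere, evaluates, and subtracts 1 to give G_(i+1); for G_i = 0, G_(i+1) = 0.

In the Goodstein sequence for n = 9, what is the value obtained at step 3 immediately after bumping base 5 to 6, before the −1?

base 2: 9 = 2^(2 + 1) + 1; at 3: 3^(3 + 1) + 1 = 82; next = 81
base 3: 81 = 3^(3 + 1); at 4: 4^(4 + 1) = 1024; next = 1023
base 4: 1023 = 3·4^4 + 3·4^3 + 3·4^2 + 3·4 + 3; at 5: 3·5^5 + 3·5^3 + 3·5^2 + 3·5 + 3 = 9843; next = 9842
base 5: 9842 = 3·5^5 + 3·5^3 + 3·5^2 + 3·5 + 2; at 6: 3·6^6 + 3·6^3 + 3·6^2 + 3·6 + 2 = 140744; next = 140743

140744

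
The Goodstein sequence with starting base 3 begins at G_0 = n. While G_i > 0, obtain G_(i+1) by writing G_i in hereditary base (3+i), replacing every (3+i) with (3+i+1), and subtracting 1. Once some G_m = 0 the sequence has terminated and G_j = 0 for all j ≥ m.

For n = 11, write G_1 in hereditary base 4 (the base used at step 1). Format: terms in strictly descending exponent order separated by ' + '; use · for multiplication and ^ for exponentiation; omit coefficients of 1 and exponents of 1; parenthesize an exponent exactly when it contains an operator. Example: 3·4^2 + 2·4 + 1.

4^2 + 1

G_0 = 11. HB_3(11) = 3^2 + 2. Bump = 18. G_1 = 17.
G_1 = 17. HB_4(17) = 4^2 + 1. Bump = 26. G_2 = 25.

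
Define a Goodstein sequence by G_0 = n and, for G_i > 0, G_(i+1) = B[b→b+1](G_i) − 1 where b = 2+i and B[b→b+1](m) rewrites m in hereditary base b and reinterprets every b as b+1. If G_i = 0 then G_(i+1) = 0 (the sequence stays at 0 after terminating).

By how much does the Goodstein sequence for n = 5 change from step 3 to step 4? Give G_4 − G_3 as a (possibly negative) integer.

5 —HB2→ 2^2 + 1 —bump→ 3^3 + 1 = 28 —(−1)→ 27
27 —HB3→ 3^3 —bump→ 4^4 = 256 —(−1)→ 255
255 —HB4→ 3·4^3 + 3·4^2 + 3·4 + 3 —bump→ 3·5^3 + 3·5^2 + 3·5 + 3 = 468 —(−1)→ 467
467 —HB5→ 3·5^3 + 3·5^2 + 3·5 + 2 —bump→ 3·6^3 + 3·6^2 + 3·6 + 2 = 776 —(−1)→ 775

308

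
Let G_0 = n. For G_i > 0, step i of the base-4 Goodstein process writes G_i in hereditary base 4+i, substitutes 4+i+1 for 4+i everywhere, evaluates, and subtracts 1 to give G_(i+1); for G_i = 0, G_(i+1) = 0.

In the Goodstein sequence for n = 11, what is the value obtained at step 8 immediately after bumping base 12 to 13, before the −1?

i=0: 11 = 2·4 + 3 (b=4); 4→5: 2·5 + 3 = 13; 13−1 = 12
i=1: 12 = 2·5 + 2 (b=5); 5→6: 2·6 + 2 = 14; 14−1 = 13
i=2: 13 = 2·6 + 1 (b=6); 6→7: 2·7 + 1 = 15; 15−1 = 14
i=3: 14 = 2·7 (b=7); 7→8: 2·8 = 16; 16−1 = 15
i=4: 15 = 8 + 7 (b=8); 8→9: 9 + 7 = 16; 16−1 = 15
i=5: 15 = 9 + 6 (b=9); 9→10: 10 + 6 = 16; 16−1 = 15
i=6: 15 = 10 + 5 (b=10); 10→11: 11 + 5 = 16; 16−1 = 15
i=7: 15 = 11 + 4 (b=11); 11→12: 12 + 4 = 16; 16−1 = 15
i=8: 15 = 12 + 3 (b=12); 12→13: 13 + 3 = 16; 16−1 = 15

16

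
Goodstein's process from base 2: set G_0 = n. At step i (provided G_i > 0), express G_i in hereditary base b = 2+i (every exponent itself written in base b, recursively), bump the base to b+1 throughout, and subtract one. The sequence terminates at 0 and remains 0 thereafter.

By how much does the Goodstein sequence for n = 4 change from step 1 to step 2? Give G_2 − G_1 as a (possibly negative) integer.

step 0: 4 = 2^2; sub 3 for 2: 3^3; = 27; G_1 = 27−1 = 26
step 1: 26 = 2·3^2 + 2·3 + 2; sub 4 for 3: 2·4^2 + 2·4 + 2; = 42; G_2 = 42−1 = 41

15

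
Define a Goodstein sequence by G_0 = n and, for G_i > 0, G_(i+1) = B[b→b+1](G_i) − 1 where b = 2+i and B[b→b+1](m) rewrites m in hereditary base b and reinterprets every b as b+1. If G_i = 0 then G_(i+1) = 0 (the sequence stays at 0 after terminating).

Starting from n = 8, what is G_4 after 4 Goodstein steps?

93395

G_0=8  [base 2] 2^(2 + 1)  →[2↦3]→  3^(3 + 1) = 81  −1 ⇒ G_1=80
G_1=80  [base 3] 2·3^3 + 2·3^2 + 2·3 + 2  →[3↦4]→  2·4^4 + 2·4^2 + 2·4 + 2 = 554  −1 ⇒ G_2=553
G_2=553  [base 4] 2·4^4 + 2·4^2 + 2·4 + 1  →[4↦5]→  2·5^5 + 2·5^2 + 2·5 + 1 = 6311  −1 ⇒ G_3=6310
G_3=6310  [base 5] 2·5^5 + 2·5^2 + 2·5  →[5↦6]→  2·6^6 + 2·6^2 + 2·6 = 93396  −1 ⇒ G_4=93395
G_4=93395  [base 6] 2·6^6 + 2·6^2 + 6 + 5  →[6↦7]→  2·7^7 + 2·7^2 + 7 + 5 = 1647196  −1 ⇒ G_5=1647195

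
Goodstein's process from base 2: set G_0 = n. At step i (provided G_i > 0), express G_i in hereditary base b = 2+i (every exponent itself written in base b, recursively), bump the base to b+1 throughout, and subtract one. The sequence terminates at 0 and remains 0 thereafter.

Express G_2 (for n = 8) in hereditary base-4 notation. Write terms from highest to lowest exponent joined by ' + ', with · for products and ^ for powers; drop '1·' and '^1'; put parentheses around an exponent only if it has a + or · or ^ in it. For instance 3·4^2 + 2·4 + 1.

8 —HB2→ 2^(2 + 1) —bump→ 3^(3 + 1) = 81 —(−1)→ 80
80 —HB3→ 2·3^3 + 2·3^2 + 2·3 + 2 —bump→ 2·4^4 + 2·4^2 + 2·4 + 2 = 554 —(−1)→ 553
553 —HB4→ 2·4^4 + 2·4^2 + 2·4 + 1 —bump→ 2·5^5 + 2·5^2 + 2·5 + 1 = 6311 —(−1)→ 6310

2·4^4 + 2·4^2 + 2·4 + 1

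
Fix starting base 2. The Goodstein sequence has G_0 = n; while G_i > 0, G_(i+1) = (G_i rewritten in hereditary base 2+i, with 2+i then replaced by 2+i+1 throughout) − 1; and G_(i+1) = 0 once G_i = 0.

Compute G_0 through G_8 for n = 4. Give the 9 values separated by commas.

4, 26, 41, 60, 83, 109, 139, 173, 211

i=0: 4 = 2^2 (b=2); 2→3: 3^3 = 27; 27−1 = 26
i=1: 26 = 2·3^2 + 2·3 + 2 (b=3); 3→4: 2·4^2 + 2·4 + 2 = 42; 42−1 = 41
i=2: 41 = 2·4^2 + 2·4 + 1 (b=4); 4→5: 2·5^2 + 2·5 + 1 = 61; 61−1 = 60
i=3: 60 = 2·5^2 + 2·5 (b=5); 5→6: 2·6^2 + 2·6 = 84; 84−1 = 83
i=4: 83 = 2·6^2 + 6 + 5 (b=6); 6→7: 2·7^2 + 7 + 5 = 110; 110−1 = 109
i=5: 109 = 2·7^2 + 7 + 4 (b=7); 7→8: 2·8^2 + 8 + 4 = 140; 140−1 = 139
i=6: 139 = 2·8^2 + 8 + 3 (b=8); 8→9: 2·9^2 + 9 + 3 = 174; 174−1 = 173
i=7: 173 = 2·9^2 + 9 + 2 (b=9); 9→10: 2·10^2 + 10 + 2 = 212; 212−1 = 211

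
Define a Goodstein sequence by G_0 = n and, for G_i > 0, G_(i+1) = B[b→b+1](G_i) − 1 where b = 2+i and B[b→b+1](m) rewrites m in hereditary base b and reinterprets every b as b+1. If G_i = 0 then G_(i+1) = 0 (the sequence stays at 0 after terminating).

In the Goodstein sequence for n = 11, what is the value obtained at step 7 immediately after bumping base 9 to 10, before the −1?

70077777776

11 —HB2→ 2^(2 + 1) + 2 + 1 —bump→ 3^(3 + 1) + 3 + 1 = 85 —(−1)→ 84
84 —HB3→ 3^(3 + 1) + 3 —bump→ 4^(4 + 1) + 4 = 1028 —(−1)→ 1027
1027 —HB4→ 4^(4 + 1) + 3 —bump→ 5^(5 + 1) + 3 = 15628 —(−1)→ 15627
15627 —HB5→ 5^(5 + 1) + 2 —bump→ 6^(6 + 1) + 2 = 279938 —(−1)→ 279937
279937 —HB6→ 6^(6 + 1) + 1 —bump→ 7^(7 + 1) + 1 = 5764802 —(−1)→ 5764801
5764801 —HB7→ 7^(7 + 1) —bump→ 8^(8 + 1) = 134217728 —(−1)→ 134217727
134217727 —HB8→ 7·8^8 + 7·8^7 + 7·8^6 + 7·8^5 + 7·8^4 + 7·8^3 + 7·8^2 + 7·8 + 7 —bump→ 7·9^9 + 7·9^7 + 7·9^6 + 7·9^5 + 7·9^4 + 7·9^3 + 7·9^2 + 7·9 + 7 = 2749609303 —(−1)→ 2749609302
2749609302 —HB9→ 7·9^9 + 7·9^7 + 7·9^6 + 7·9^5 + 7·9^4 + 7·9^3 + 7·9^2 + 7·9 + 6 —bump→ 7·10^10 + 7·10^7 + 7·10^6 + 7·10^5 + 7·10^4 + 7·10^3 + 7·10^2 + 7·10 + 6 = 70077777776 —(−1)→ 70077777775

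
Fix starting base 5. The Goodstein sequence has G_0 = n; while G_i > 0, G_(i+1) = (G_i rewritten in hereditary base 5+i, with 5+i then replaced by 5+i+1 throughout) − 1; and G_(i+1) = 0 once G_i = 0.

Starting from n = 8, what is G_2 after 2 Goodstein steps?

base 5: 8 = 5 + 3; at 6: 6 + 3 = 9; next = 8
base 6: 8 = 6 + 2; at 7: 7 + 2 = 9; next = 8

8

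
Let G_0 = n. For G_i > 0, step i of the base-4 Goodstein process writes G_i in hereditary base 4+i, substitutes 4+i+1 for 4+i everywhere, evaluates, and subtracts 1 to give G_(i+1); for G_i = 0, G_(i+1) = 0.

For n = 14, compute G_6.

base 4: 14 = 3·4 + 2; at 5: 3·5 + 2 = 17; next = 16
base 5: 16 = 3·5 + 1; at 6: 3·6 + 1 = 19; next = 18
base 6: 18 = 3·6; at 7: 3·7 = 21; next = 20
base 7: 20 = 2·7 + 6; at 8: 2·8 + 6 = 22; next = 21
base 8: 21 = 2·8 + 5; at 9: 2·9 + 5 = 23; next = 22
base 9: 22 = 2·9 + 4; at 10: 2·10 + 4 = 24; next = 23

23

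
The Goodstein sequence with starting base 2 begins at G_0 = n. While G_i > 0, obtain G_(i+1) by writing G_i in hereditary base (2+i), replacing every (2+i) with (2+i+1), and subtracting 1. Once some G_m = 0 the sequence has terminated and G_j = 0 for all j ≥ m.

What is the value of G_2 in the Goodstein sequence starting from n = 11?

1027

11 —HB2→ 2^(2 + 1) + 2 + 1 —bump→ 3^(3 + 1) + 3 + 1 = 85 —(−1)→ 84
84 —HB3→ 3^(3 + 1) + 3 —bump→ 4^(4 + 1) + 4 = 1028 —(−1)→ 1027
1027 —HB4→ 4^(4 + 1) + 3 —bump→ 5^(5 + 1) + 3 = 15628 —(−1)→ 15627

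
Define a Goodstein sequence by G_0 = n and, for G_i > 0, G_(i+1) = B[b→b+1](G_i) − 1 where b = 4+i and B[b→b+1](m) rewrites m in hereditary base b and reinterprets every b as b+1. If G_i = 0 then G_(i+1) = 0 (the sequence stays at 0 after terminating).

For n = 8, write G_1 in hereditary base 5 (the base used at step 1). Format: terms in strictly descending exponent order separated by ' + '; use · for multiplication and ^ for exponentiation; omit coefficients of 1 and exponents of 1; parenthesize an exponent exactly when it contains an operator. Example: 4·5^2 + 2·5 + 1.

5 + 4

i=0: 8 = 2·4 (b=4); 4→5: 2·5 = 10; 10−1 = 9
i=1: 9 = 5 + 4 (b=5); 5→6: 6 + 4 = 10; 10−1 = 9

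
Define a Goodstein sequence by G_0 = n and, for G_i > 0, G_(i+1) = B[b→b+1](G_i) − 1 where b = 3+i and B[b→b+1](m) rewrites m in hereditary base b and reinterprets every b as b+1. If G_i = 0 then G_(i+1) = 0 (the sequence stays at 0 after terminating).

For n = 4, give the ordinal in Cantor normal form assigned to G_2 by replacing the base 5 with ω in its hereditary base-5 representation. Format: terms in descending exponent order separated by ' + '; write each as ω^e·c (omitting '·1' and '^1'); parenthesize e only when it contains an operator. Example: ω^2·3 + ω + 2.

4 —HB3→ 3 + 1 —bump→ 4 + 1 = 5 —(−1)→ 4
4 —HB4→ 4 —bump→ 5 = 5 —(−1)→ 4
4 —HB5→ 4 —bump→ 4 = 4 —(−1)→ 3

4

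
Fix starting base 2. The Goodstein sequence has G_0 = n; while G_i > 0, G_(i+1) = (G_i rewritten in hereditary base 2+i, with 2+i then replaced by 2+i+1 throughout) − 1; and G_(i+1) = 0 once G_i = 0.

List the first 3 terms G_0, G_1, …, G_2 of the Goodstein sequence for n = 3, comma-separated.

3, 3, 3

3 —HB2→ 2 + 1 —bump→ 3 + 1 = 4 —(−1)→ 3
3 —HB3→ 3 —bump→ 4 = 4 —(−1)→ 3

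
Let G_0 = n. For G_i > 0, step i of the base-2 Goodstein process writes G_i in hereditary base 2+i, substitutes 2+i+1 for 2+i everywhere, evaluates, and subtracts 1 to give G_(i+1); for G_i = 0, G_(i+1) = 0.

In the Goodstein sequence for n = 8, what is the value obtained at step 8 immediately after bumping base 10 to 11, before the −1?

570623341476

G_0=8  [base 2] 2^(2 + 1)  →[2↦3]→  3^(3 + 1) = 81  −1 ⇒ G_1=80
G_1=80  [base 3] 2·3^3 + 2·3^2 + 2·3 + 2  →[3↦4]→  2·4^4 + 2·4^2 + 2·4 + 2 = 554  −1 ⇒ G_2=553
G_2=553  [base 4] 2·4^4 + 2·4^2 + 2·4 + 1  →[4↦5]→  2·5^5 + 2·5^2 + 2·5 + 1 = 6311  −1 ⇒ G_3=6310
G_3=6310  [base 5] 2·5^5 + 2·5^2 + 2·5  →[5↦6]→  2·6^6 + 2·6^2 + 2·6 = 93396  −1 ⇒ G_4=93395
G_4=93395  [base 6] 2·6^6 + 2·6^2 + 6 + 5  →[6↦7]→  2·7^7 + 2·7^2 + 7 + 5 = 1647196  −1 ⇒ G_5=1647195
G_5=1647195  [base 7] 2·7^7 + 2·7^2 + 7 + 4  →[7↦8]→  2·8^8 + 2·8^2 + 8 + 4 = 33554572  −1 ⇒ G_6=33554571
G_6=33554571  [base 8] 2·8^8 + 2·8^2 + 8 + 3  →[8↦9]→  2·9^9 + 2·9^2 + 9 + 3 = 774841152  −1 ⇒ G_7=774841151
G_7=774841151  [base 9] 2·9^9 + 2·9^2 + 9 + 2  →[9↦10]→  2·10^10 + 2·10^2 + 10 + 2 = 20000000212  −1 ⇒ G_8=20000000211
G_8=20000000211  [base 10] 2·10^10 + 2·10^2 + 10 + 1  →[10↦11]→  2·11^11 + 2·11^2 + 11 + 1 = 570623341476  −1 ⇒ G_9=570623341475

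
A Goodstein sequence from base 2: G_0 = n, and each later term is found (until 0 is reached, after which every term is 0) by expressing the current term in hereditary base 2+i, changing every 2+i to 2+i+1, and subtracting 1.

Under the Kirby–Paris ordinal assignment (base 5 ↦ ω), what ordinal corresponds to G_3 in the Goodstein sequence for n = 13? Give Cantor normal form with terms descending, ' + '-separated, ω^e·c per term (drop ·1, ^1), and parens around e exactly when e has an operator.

ω^(ω + 1) + ω^3·3 + ω^2·3 + ω·3 + 2

(0) 13|_2 = 2^(2 + 1) + 2^2 + 1 ↦ 3^(3 + 1) + 3^3 + 1|_3 = 109 ⇒ 108
(1) 108|_3 = 3^(3 + 1) + 3^3 ↦ 4^(4 + 1) + 4^4|_4 = 1280 ⇒ 1279
(2) 1279|_4 = 4^(4 + 1) + 3·4^3 + 3·4^2 + 3·4 + 3 ↦ 5^(5 + 1) + 3·5^3 + 3·5^2 + 3·5 + 3|_5 = 16093 ⇒ 16092
(3) 16092|_5 = 5^(5 + 1) + 3·5^3 + 3·5^2 + 3·5 + 2 ↦ 6^(6 + 1) + 3·6^3 + 3·6^2 + 3·6 + 2|_6 = 280712 ⇒ 280711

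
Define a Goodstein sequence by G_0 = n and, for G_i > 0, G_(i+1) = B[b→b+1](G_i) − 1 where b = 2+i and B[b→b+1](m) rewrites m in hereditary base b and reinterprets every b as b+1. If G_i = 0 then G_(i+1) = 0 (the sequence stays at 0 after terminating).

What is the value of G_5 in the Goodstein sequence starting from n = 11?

5764801

11 —HB2→ 2^(2 + 1) + 2 + 1 —bump→ 3^(3 + 1) + 3 + 1 = 85 —(−1)→ 84
84 —HB3→ 3^(3 + 1) + 3 —bump→ 4^(4 + 1) + 4 = 1028 —(−1)→ 1027
1027 —HB4→ 4^(4 + 1) + 3 —bump→ 5^(5 + 1) + 3 = 15628 —(−1)→ 15627
15627 —HB5→ 5^(5 + 1) + 2 —bump→ 6^(6 + 1) + 2 = 279938 —(−1)→ 279937
279937 —HB6→ 6^(6 + 1) + 1 —bump→ 7^(7 + 1) + 1 = 5764802 —(−1)→ 5764801
5764801 —HB7→ 7^(7 + 1) —bump→ 8^(8 + 1) = 134217728 —(−1)→ 134217727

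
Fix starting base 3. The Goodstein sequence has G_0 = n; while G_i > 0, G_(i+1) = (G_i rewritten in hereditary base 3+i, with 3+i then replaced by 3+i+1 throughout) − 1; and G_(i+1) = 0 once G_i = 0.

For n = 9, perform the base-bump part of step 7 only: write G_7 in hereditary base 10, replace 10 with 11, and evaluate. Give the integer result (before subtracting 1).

(0) 9|_3 = 3^2 ↦ 4^2|_4 = 16 ⇒ 15
(1) 15|_4 = 3·4 + 3 ↦ 3·5 + 3|_5 = 18 ⇒ 17
(2) 17|_5 = 3·5 + 2 ↦ 3·6 + 2|_6 = 20 ⇒ 19
(3) 19|_6 = 3·6 + 1 ↦ 3·7 + 1|_7 = 22 ⇒ 21
(4) 21|_7 = 3·7 ↦ 3·8|_8 = 24 ⇒ 23
(5) 23|_8 = 2·8 + 7 ↦ 2·9 + 7|_9 = 25 ⇒ 24
(6) 24|_9 = 2·9 + 6 ↦ 2·10 + 6|_10 = 26 ⇒ 25
(7) 25|_10 = 2·10 + 5 ↦ 2·11 + 5|_11 = 27 ⇒ 26

27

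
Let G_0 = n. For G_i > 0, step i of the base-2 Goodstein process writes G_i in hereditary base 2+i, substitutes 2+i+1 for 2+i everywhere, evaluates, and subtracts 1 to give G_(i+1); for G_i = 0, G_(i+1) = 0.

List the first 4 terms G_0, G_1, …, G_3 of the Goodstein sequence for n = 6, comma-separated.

base 2: 6 = 2^2 + 2; at 3: 3^3 + 3 = 30; next = 29
base 3: 29 = 3^3 + 2; at 4: 4^4 + 2 = 258; next = 257
base 4: 257 = 4^4 + 1; at 5: 5^5 + 1 = 3126; next = 3125

6, 29, 257, 3125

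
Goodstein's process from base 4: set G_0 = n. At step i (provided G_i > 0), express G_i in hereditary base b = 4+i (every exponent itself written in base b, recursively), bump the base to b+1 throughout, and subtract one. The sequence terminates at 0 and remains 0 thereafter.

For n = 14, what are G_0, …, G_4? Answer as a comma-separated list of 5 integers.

base 4: 14 = 3·4 + 2; at 5: 3·5 + 2 = 17; next = 16
base 5: 16 = 3·5 + 1; at 6: 3·6 + 1 = 19; next = 18
base 6: 18 = 3·6; at 7: 3·7 = 21; next = 20
base 7: 20 = 2·7 + 6; at 8: 2·8 + 6 = 22; next = 21

14, 16, 18, 20, 21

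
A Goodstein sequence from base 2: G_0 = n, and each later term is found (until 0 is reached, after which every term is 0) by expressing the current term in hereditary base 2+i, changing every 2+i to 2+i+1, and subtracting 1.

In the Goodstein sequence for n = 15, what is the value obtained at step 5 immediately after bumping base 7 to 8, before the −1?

150994944

(0) 15|_2 = 2^(2 + 1) + 2^2 + 2 + 1 ↦ 3^(3 + 1) + 3^3 + 3 + 1|_3 = 112 ⇒ 111
(1) 111|_3 = 3^(3 + 1) + 3^3 + 3 ↦ 4^(4 + 1) + 4^4 + 4|_4 = 1284 ⇒ 1283
(2) 1283|_4 = 4^(4 + 1) + 4^4 + 3 ↦ 5^(5 + 1) + 5^5 + 3|_5 = 18753 ⇒ 18752
(3) 18752|_5 = 5^(5 + 1) + 5^5 + 2 ↦ 6^(6 + 1) + 6^6 + 2|_6 = 326594 ⇒ 326593
(4) 326593|_6 = 6^(6 + 1) + 6^6 + 1 ↦ 7^(7 + 1) + 7^7 + 1|_7 = 6588345 ⇒ 6588344
(5) 6588344|_7 = 7^(7 + 1) + 7^7 ↦ 8^(8 + 1) + 8^8|_8 = 150994944 ⇒ 150994943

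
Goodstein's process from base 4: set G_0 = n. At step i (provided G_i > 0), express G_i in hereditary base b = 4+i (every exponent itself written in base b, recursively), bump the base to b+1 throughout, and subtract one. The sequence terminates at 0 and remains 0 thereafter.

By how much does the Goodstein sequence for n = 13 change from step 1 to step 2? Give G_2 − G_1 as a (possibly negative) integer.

[0] 13 ≡ 3·4 + 1 (base 4). Lift 5: 16. −1: 15.
[1] 15 ≡ 3·5 (base 5). Lift 6: 18. −1: 17.

2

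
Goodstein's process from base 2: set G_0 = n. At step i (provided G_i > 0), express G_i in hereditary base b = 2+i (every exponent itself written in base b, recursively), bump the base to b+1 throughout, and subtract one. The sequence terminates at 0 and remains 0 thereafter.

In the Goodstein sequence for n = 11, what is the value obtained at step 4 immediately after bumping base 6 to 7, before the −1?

step 0: 11 = 2^(2 + 1) + 2 + 1; sub 3 for 2: 3^(3 + 1) + 3 + 1; = 85; G_1 = 85−1 = 84
step 1: 84 = 3^(3 + 1) + 3; sub 4 for 3: 4^(4 + 1) + 4; = 1028; G_2 = 1028−1 = 1027
step 2: 1027 = 4^(4 + 1) + 3; sub 5 for 4: 5^(5 + 1) + 3; = 15628; G_3 = 15628−1 = 15627
step 3: 15627 = 5^(5 + 1) + 2; sub 6 for 5: 6^(6 + 1) + 2; = 279938; G_4 = 279938−1 = 279937

5764802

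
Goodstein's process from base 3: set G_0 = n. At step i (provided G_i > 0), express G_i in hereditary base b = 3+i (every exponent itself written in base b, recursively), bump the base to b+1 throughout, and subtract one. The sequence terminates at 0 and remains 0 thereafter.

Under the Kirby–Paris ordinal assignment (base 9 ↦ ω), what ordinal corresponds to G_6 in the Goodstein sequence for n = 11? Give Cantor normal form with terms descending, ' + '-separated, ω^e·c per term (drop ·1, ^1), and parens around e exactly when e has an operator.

ω·5 + 2

i=0: 11 = 3^2 + 2 (b=3); 3→4: 4^2 + 2 = 18; 18−1 = 17
i=1: 17 = 4^2 + 1 (b=4); 4→5: 5^2 + 1 = 26; 26−1 = 25
i=2: 25 = 5^2 (b=5); 5→6: 6^2 = 36; 36−1 = 35
i=3: 35 = 5·6 + 5 (b=6); 6→7: 5·7 + 5 = 40; 40−1 = 39
i=4: 39 = 5·7 + 4 (b=7); 7→8: 5·8 + 4 = 44; 44−1 = 43
i=5: 43 = 5·8 + 3 (b=8); 8→9: 5·9 + 3 = 48; 48−1 = 47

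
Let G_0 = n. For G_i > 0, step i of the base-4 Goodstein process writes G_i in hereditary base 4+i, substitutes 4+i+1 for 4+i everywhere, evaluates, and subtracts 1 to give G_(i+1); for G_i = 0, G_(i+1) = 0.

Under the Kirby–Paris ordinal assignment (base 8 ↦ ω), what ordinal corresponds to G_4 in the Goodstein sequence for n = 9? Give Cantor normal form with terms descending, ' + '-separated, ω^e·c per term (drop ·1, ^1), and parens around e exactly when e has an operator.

9 —HB4→ 2·4 + 1 —bump→ 2·5 + 1 = 11 —(−1)→ 10
10 —HB5→ 2·5 —bump→ 2·6 = 12 —(−1)→ 11
11 —HB6→ 6 + 5 —bump→ 7 + 5 = 12 —(−1)→ 11
11 —HB7→ 7 + 4 —bump→ 8 + 4 = 12 —(−1)→ 11
11 —HB8→ 8 + 3 —bump→ 9 + 3 = 12 —(−1)→ 11

ω + 3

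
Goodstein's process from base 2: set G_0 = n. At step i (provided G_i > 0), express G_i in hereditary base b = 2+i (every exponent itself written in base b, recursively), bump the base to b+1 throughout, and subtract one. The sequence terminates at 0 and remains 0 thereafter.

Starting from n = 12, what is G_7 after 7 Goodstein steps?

3486784574

(0) 12|_2 = 2^(2 + 1) + 2^2 ↦ 3^(3 + 1) + 3^3|_3 = 108 ⇒ 107
(1) 107|_3 = 3^(3 + 1) + 2·3^2 + 2·3 + 2 ↦ 4^(4 + 1) + 2·4^2 + 2·4 + 2|_4 = 1066 ⇒ 1065
(2) 1065|_4 = 4^(4 + 1) + 2·4^2 + 2·4 + 1 ↦ 5^(5 + 1) + 2·5^2 + 2·5 + 1|_5 = 15686 ⇒ 15685
(3) 15685|_5 = 5^(5 + 1) + 2·5^2 + 2·5 ↦ 6^(6 + 1) + 2·6^2 + 2·6|_6 = 280020 ⇒ 280019
(4) 280019|_6 = 6^(6 + 1) + 2·6^2 + 6 + 5 ↦ 7^(7 + 1) + 2·7^2 + 7 + 5|_7 = 5764911 ⇒ 5764910
(5) 5764910|_7 = 7^(7 + 1) + 2·7^2 + 7 + 4 ↦ 8^(8 + 1) + 2·8^2 + 8 + 4|_8 = 134217868 ⇒ 134217867
(6) 134217867|_8 = 8^(8 + 1) + 2·8^2 + 8 + 3 ↦ 9^(9 + 1) + 2·9^2 + 9 + 3|_9 = 3486784575 ⇒ 3486784574
(7) 3486784574|_9 = 9^(9 + 1) + 2·9^2 + 9 + 2 ↦ 10^(10 + 1) + 2·10^2 + 10 + 2|_10 = 100000000212 ⇒ 100000000211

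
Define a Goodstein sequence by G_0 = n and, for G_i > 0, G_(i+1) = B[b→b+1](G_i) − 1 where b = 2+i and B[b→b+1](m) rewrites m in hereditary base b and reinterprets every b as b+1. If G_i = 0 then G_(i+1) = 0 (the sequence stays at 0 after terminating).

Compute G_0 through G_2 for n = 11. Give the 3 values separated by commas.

11, 84, 1027

base 2: 11 = 2^(2 + 1) + 2 + 1; at 3: 3^(3 + 1) + 3 + 1 = 85; next = 84
base 3: 84 = 3^(3 + 1) + 3; at 4: 4^(4 + 1) + 4 = 1028; next = 1027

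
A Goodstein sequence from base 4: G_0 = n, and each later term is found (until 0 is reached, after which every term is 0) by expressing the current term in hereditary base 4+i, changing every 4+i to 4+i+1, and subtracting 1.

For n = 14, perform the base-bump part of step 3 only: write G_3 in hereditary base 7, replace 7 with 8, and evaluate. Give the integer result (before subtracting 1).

G_0=14  [base 4] 3·4 + 2  →[4↦5]→  3·5 + 2 = 17  −1 ⇒ G_1=16
G_1=16  [base 5] 3·5 + 1  →[5↦6]→  3·6 + 1 = 19  −1 ⇒ G_2=18
G_2=18  [base 6] 3·6  →[6↦7]→  3·7 = 21  −1 ⇒ G_3=20

22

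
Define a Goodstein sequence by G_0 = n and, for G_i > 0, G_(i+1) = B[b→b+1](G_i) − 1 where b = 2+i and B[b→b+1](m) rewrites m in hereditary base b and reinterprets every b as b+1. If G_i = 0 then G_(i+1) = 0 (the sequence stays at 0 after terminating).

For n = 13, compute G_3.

13 —HB2→ 2^(2 + 1) + 2^2 + 1 —bump→ 3^(3 + 1) + 3^3 + 1 = 109 —(−1)→ 108
108 —HB3→ 3^(3 + 1) + 3^3 —bump→ 4^(4 + 1) + 4^4 = 1280 —(−1)→ 1279
1279 —HB4→ 4^(4 + 1) + 3·4^3 + 3·4^2 + 3·4 + 3 —bump→ 5^(5 + 1) + 3·5^3 + 3·5^2 + 3·5 + 3 = 16093 —(−1)→ 16092
16092 —HB5→ 5^(5 + 1) + 3·5^3 + 3·5^2 + 3·5 + 2 —bump→ 6^(6 + 1) + 3·6^3 + 3·6^2 + 3·6 + 2 = 280712 —(−1)→ 280711

16092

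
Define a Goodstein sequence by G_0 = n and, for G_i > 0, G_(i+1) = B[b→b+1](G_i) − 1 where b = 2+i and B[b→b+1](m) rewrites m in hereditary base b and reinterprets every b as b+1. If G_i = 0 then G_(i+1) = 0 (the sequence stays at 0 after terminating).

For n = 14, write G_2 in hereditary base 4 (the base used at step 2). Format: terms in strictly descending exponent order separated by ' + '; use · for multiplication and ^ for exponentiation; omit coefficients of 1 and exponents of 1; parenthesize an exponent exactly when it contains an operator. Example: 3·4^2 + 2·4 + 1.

G_0 = 14. HB_2(14) = 2^(2 + 1) + 2^2 + 2. Bump = 111. G_1 = 110.
G_1 = 110. HB_3(110) = 3^(3 + 1) + 3^3 + 2. Bump = 1282. G_2 = 1281.
G_2 = 1281. HB_4(1281) = 4^(4 + 1) + 4^4 + 1. Bump = 18751. G_3 = 18750.

4^(4 + 1) + 4^4 + 1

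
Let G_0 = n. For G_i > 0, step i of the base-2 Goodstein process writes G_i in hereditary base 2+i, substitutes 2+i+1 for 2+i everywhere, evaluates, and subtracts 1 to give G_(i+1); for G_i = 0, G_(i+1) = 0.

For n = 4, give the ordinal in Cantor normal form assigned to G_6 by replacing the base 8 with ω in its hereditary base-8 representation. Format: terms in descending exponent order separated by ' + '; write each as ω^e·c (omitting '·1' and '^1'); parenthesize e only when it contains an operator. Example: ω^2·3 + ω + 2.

ω^2·2 + ω + 3

base 2: 4 = 2^2; at 3: 3^3 = 27; next = 26
base 3: 26 = 2·3^2 + 2·3 + 2; at 4: 2·4^2 + 2·4 + 2 = 42; next = 41
base 4: 41 = 2·4^2 + 2·4 + 1; at 5: 2·5^2 + 2·5 + 1 = 61; next = 60
base 5: 60 = 2·5^2 + 2·5; at 6: 2·6^2 + 2·6 = 84; next = 83
base 6: 83 = 2·6^2 + 6 + 5; at 7: 2·7^2 + 7 + 5 = 110; next = 109
base 7: 109 = 2·7^2 + 7 + 4; at 8: 2·8^2 + 8 + 4 = 140; next = 139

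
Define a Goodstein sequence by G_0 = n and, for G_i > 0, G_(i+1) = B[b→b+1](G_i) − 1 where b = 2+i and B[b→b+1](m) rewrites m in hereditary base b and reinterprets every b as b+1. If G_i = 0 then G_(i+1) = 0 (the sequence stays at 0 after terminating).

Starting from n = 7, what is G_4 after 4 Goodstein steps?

[0] 7 ≡ 2^2 + 2 + 1 (base 2). Lift 3: 31. −1: 30.
[1] 30 ≡ 3^3 + 3 (base 3). Lift 4: 260. −1: 259.
[2] 259 ≡ 4^4 + 3 (base 4). Lift 5: 3128. −1: 3127.
[3] 3127 ≡ 5^5 + 2 (base 5). Lift 6: 46658. −1: 46657.

46657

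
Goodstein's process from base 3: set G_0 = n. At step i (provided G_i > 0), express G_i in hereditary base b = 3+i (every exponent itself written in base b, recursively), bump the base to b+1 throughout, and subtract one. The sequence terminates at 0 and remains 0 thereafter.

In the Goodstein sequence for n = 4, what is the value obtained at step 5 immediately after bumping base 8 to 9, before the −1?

1

G_0 = 4. HB_3(4) = 3 + 1. Bump = 5. G_1 = 4.
G_1 = 4. HB_4(4) = 4. Bump = 5. G_2 = 4.
G_2 = 4. HB_5(4) = 4. Bump = 4. G_3 = 3.
G_3 = 3. HB_6(3) = 3. Bump = 3. G_4 = 2.
G_4 = 2. HB_7(2) = 2. Bump = 2. G_5 = 1.
G_5 = 1. HB_8(1) = 1. Bump = 1. G_6 = 0.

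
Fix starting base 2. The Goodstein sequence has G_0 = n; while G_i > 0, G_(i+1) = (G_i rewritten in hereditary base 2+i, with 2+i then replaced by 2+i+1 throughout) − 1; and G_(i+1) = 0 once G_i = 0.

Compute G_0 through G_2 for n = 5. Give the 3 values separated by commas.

G_0 = 5. HB_2(5) = 2^2 + 1. Bump = 28. G_1 = 27.
G_1 = 27. HB_3(27) = 3^3. Bump = 256. G_2 = 255.

5, 27, 255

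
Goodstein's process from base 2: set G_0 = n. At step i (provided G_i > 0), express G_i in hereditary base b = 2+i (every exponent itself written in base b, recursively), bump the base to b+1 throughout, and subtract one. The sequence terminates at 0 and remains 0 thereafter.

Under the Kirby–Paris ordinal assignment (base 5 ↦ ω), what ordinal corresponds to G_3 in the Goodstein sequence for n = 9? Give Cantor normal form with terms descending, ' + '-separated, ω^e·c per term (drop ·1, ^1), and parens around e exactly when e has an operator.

step 0: 9 = 2^(2 + 1) + 1; sub 3 for 2: 3^(3 + 1) + 1; = 82; G_1 = 82−1 = 81
step 1: 81 = 3^(3 + 1); sub 4 for 3: 4^(4 + 1); = 1024; G_2 = 1024−1 = 1023
step 2: 1023 = 3·4^4 + 3·4^3 + 3·4^2 + 3·4 + 3; sub 5 for 4: 3·5^5 + 3·5^3 + 3·5^2 + 3·5 + 3; = 9843; G_3 = 9843−1 = 9842
step 3: 9842 = 3·5^5 + 3·5^3 + 3·5^2 + 3·5 + 2; sub 6 for 5: 3·6^6 + 3·6^3 + 3·6^2 + 3·6 + 2; = 140744; G_4 = 140744−1 = 140743

ω^ω·3 + ω^3·3 + ω^2·3 + ω·3 + 2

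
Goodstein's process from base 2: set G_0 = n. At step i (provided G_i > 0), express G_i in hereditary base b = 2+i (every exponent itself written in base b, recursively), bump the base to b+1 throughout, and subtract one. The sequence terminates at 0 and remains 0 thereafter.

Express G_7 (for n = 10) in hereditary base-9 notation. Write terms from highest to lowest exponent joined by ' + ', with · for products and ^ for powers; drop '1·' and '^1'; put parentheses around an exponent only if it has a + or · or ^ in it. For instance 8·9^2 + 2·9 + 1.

5·9^9 + 5·9^5 + 5·9^4 + 5·9^3 + 5·9^2 + 5·9 + 2

G_0 = 10. HB_2(10) = 2^(2 + 1) + 2. Bump = 84. G_1 = 83.
G_1 = 83. HB_3(83) = 3^(3 + 1) + 2. Bump = 1026. G_2 = 1025.
G_2 = 1025. HB_4(1025) = 4^(4 + 1) + 1. Bump = 15626. G_3 = 15625.
G_3 = 15625. HB_5(15625) = 5^(5 + 1). Bump = 279936. G_4 = 279935.
G_4 = 279935. HB_6(279935) = 5·6^6 + 5·6^5 + 5·6^4 + 5·6^3 + 5·6^2 + 5·6 + 5. Bump = 4215755. G_5 = 4215754.
G_5 = 4215754. HB_7(4215754) = 5·7^7 + 5·7^5 + 5·7^4 + 5·7^3 + 5·7^2 + 5·7 + 4. Bump = 84073324. G_6 = 84073323.
G_6 = 84073323. HB_8(84073323) = 5·8^8 + 5·8^5 + 5·8^4 + 5·8^3 + 5·8^2 + 5·8 + 3. Bump = 1937434593. G_7 = 1937434592.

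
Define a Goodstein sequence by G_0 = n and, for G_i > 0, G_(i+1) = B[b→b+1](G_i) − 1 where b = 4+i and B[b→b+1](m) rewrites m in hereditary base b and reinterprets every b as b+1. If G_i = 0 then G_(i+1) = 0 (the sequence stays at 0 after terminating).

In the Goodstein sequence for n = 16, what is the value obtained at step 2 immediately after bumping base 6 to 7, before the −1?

[0] 16 ≡ 4^2 (base 4). Lift 5: 25. −1: 24.
[1] 24 ≡ 4·5 + 4 (base 5). Lift 6: 28. −1: 27.
[2] 27 ≡ 4·6 + 3 (base 6). Lift 7: 31. −1: 30.

31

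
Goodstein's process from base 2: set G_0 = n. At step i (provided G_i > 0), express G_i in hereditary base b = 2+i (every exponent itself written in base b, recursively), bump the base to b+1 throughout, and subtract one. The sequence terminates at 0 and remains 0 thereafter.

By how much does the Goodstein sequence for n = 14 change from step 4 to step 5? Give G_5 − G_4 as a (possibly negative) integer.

step 0: 14 = 2^(2 + 1) + 2^2 + 2; sub 3 for 2: 3^(3 + 1) + 3^3 + 3; = 111; G_1 = 111−1 = 110
step 1: 110 = 3^(3 + 1) + 3^3 + 2; sub 4 for 3: 4^(4 + 1) + 4^4 + 2; = 1282; G_2 = 1282−1 = 1281
step 2: 1281 = 4^(4 + 1) + 4^4 + 1; sub 5 for 4: 5^(5 + 1) + 5^5 + 1; = 18751; G_3 = 18751−1 = 18750
step 3: 18750 = 5^(5 + 1) + 5^5; sub 6 for 5: 6^(6 + 1) + 6^6; = 326592; G_4 = 326592−1 = 326591
step 4: 326591 = 6^(6 + 1) + 5·6^5 + 5·6^4 + 5·6^3 + 5·6^2 + 5·6 + 5; sub 7 for 6: 7^(7 + 1) + 5·7^5 + 5·7^4 + 5·7^3 + 5·7^2 + 5·7 + 5; = 5862841; G_5 = 5862841−1 = 5862840

5536249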